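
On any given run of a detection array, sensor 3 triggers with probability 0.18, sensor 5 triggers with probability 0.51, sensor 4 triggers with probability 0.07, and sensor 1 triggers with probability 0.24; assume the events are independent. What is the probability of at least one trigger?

Since the events are independent, P(none) is the product of the individual non-occurrence probabilities.
P(none) = (1 − 0.18) × (1 − 0.51) × (1 − 0.07) × (1 − 0.24) = 0.82 × 0.49 × 0.93 × 0.76 = 0.28399224
P(at least one) = 1 − 0.28399224 = 0.71600776

0.71600776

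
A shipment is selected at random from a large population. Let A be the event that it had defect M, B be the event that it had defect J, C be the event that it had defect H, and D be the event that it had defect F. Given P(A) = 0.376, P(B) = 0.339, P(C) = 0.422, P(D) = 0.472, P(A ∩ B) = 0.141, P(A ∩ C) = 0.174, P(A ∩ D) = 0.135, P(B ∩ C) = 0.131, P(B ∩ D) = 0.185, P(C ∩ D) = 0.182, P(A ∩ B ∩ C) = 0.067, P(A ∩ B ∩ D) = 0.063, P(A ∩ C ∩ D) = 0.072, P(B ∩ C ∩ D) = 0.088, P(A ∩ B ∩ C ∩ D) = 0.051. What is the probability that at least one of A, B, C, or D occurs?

Using inclusion–exclusion:
P(A ∪ B ∪ C ∪ D) = 0.376 + 0.339 + 0.422 + 0.472 − 0.141 − 0.174 − 0.135 − 0.131 − 0.185 − 0.182 + 0.067 + 0.063 + 0.072 + 0.088 − 0.051 = 0.900

0.900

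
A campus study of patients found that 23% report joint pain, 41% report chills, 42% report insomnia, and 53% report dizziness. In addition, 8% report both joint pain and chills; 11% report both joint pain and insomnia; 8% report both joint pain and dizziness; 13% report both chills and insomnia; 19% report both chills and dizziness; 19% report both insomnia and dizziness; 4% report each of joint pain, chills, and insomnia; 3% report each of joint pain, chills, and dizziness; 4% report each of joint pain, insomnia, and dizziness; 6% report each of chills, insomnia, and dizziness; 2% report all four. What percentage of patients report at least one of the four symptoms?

96%

P(union) = 23 + 41 + 42 + 53 − 8 − 11 − 8 − 13 − 19 − 19 + 4 + 3 + 4 + 6 − 2 = 96%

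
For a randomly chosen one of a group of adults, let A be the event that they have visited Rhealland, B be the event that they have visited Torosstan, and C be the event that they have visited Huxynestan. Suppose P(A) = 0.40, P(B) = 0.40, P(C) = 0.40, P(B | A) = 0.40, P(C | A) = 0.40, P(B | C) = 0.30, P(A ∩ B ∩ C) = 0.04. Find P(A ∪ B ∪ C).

P(A ∩ B) = P(A)·P(B|A) = 0.40 × 0.40 = 0.16
P(A ∩ C) = P(A)·P(C|A) = 0.40 × 0.40 = 0.16
P(B ∩ C) = P(C)·P(B|C) = 0.40 × 0.30 = 0.12
P(A ∪ B ∪ C) = 0.40 + 0.40 + 0.40 − 0.16 − 0.16 − 0.12 + 0.04 = 0.80

0.80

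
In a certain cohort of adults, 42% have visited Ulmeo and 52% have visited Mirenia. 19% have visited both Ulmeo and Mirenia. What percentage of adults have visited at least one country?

P(union) = 42 + 52 − 19 = 75%

75%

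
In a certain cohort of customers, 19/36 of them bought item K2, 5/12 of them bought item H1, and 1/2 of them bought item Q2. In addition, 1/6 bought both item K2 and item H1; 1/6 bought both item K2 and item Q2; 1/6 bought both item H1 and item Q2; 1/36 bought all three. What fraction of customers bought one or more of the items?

Apply inclusion-exclusion:
P(≥1) = 19/36 + 5/12 + 1/2 − 1/6 − 1/6 − 1/6 + 1/36 = 35/36

35/36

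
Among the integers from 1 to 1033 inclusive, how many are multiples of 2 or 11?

563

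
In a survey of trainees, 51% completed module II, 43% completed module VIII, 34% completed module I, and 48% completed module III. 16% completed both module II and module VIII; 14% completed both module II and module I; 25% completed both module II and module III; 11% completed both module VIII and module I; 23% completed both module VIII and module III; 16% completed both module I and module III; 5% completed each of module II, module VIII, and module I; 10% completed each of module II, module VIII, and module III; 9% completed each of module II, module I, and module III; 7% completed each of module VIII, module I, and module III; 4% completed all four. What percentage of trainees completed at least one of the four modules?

98%

Apply inclusion-exclusion:
P(union) = 51 + 43 + 34 + 48 − 16 − 14 − 25 − 11 − 23 − 16 + 5 + 10 + 9 + 7 − 4 = 98%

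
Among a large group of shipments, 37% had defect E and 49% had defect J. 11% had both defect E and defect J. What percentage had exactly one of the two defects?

64%

P(exactly one) = 37 + 49 − 2·11 = 64%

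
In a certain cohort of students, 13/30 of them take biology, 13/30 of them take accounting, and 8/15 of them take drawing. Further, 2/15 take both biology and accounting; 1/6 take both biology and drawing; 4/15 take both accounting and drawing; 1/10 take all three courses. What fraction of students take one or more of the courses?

Inclusion–exclusion gives
P(union) = 13/30 + 13/30 + 8/15 − 2/15 − 1/6 − 4/15 + 1/10 = 14/15

14/15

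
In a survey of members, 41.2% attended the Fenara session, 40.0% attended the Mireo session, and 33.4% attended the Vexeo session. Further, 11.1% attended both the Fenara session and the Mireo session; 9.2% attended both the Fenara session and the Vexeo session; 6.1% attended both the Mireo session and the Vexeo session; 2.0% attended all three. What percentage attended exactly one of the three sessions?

67.8%

By inclusion–exclusion (exactly-one form):
P(exactly one) = 41.2 + 40.0 + 33.4 − 2·11.1 − 2·9.2 − 2·6.1 + 3·2.0 = 67.8%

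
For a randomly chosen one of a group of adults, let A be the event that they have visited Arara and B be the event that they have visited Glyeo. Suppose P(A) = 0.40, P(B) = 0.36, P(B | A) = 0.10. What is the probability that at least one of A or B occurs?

0.72

P(A ∩ B) = P(A)·P(B|A) = 0.40 × 0.10 = 0.04
By inclusion–exclusion:
P(A ∪ B) = 0.40 + 0.36 − 0.04 = 0.72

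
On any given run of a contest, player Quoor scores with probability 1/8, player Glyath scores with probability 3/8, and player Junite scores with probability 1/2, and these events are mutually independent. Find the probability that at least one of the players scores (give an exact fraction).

P(none) = (1 − 1/8) × (1 − 3/8) × (1 − 1/2) = 7/8 × 5/8 × 1/2 = 35/128
P(at least one) = 1 − 35/128 = 93/128

93/128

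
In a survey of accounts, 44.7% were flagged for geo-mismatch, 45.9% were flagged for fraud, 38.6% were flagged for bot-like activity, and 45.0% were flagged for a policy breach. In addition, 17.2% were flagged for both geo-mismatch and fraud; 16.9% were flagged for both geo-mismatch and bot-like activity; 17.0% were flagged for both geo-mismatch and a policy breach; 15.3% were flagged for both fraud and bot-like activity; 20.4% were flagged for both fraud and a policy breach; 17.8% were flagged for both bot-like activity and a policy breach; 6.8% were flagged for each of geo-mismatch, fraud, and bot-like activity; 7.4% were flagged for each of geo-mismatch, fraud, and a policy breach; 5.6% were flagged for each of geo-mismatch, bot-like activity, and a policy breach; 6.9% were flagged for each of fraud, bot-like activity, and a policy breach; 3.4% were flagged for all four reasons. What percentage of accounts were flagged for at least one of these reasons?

Apply inclusion-exclusion:
P(union) = 44.7 + 45.9 + 38.6 + 45.0 − 17.2 − 16.9 − 17.0 − 15.3 − 20.4 − 17.8 + 6.8 + 7.4 + 5.6 + 6.9 − 3.4 = 92.9%

92.9%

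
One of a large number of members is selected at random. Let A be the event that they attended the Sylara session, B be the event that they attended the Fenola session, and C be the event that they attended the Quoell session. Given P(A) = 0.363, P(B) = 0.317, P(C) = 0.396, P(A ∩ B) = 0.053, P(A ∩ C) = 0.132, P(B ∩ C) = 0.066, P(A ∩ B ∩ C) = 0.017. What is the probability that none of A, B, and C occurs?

0.158

P(A ∪ B ∪ C) = 0.363 + 0.317 + 0.396 − 0.053 − 0.132 − 0.066 + 0.017 = 0.842
P(none) = 1 − 0.842 = 0.158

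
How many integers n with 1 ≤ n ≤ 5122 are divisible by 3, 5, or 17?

2551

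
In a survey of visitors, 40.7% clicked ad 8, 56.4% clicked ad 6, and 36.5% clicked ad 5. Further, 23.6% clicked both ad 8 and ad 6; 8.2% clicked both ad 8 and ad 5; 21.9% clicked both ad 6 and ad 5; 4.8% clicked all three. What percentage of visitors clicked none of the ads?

15.3%

P(at least one) = 40.7 + 56.4 + 36.5 − 23.6 − 8.2 − 21.9 + 4.8 = 84.7%
P(none) = 100% − 84.7% = 15.3%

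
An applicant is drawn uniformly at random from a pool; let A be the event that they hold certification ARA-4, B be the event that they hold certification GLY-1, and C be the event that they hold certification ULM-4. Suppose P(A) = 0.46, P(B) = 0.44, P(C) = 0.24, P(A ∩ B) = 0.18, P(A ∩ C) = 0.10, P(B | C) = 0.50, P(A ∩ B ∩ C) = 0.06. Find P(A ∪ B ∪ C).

P(B ∩ C) = P(C)·P(B|C) = 0.24 × 0.50 = 0.12
By inclusion–exclusion:
P(A ∪ B ∪ C) = 0.46 + 0.44 + 0.24 − 0.18 − 0.10 − 0.12 + 0.06 = 0.80

0.80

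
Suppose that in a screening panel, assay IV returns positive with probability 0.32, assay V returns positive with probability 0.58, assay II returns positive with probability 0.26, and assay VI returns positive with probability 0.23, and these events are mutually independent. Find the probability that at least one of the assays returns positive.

0.83726512

P(none) = (1 − 0.32) × (1 − 0.58) × (1 − 0.26) × (1 − 0.23) = 0.68 × 0.42 × 0.74 × 0.77 = 0.16273488
P(at least one) = 1 − 0.16273488 = 0.83726512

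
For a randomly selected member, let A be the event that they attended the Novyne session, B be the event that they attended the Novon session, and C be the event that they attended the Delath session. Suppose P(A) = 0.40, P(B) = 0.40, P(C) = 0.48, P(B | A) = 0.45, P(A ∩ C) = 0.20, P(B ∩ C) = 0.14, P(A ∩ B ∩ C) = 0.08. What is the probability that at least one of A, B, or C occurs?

P(A ∩ B) = P(A)·P(B|A) = 0.40 × 0.45 = 0.18
Apply inclusion-exclusion:
P(A ∪ B ∪ C) = 0.40 + 0.40 + 0.48 − 0.18 − 0.20 − 0.14 + 0.08 = 0.84

0.84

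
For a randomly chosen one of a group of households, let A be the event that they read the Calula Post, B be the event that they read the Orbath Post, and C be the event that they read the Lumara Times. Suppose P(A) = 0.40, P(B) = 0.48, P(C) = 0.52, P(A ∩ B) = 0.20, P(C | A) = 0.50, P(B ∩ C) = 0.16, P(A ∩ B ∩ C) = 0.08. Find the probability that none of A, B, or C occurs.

0.08

P(A ∩ C) = P(A)·P(C|A) = 0.40 × 0.50 = 0.20
P(A ∪ B ∪ C) = 0.40 + 0.48 + 0.52 − 0.20 − 0.20 − 0.16 + 0.08 = 0.92
P(none) = 1 − 0.92 = 0.08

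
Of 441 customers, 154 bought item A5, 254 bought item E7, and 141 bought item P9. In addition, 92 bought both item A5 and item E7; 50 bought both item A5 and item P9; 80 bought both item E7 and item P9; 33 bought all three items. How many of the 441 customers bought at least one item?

Using inclusion–exclusion:
|union| = 154 + 254 + 141 − 92 − 50 − 80 + 33 = 360

360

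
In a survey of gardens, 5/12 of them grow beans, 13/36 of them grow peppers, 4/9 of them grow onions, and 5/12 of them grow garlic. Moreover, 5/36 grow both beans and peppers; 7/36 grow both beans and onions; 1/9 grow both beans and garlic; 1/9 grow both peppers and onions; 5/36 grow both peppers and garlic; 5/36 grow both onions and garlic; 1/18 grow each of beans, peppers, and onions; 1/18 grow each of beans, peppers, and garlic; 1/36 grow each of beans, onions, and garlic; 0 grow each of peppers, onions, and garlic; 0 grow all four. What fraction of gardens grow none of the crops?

1/18

By inclusion–exclusion:
P(union) = 5/12 + 13/36 + 4/9 + 5/12 − 5/36 − 7/36 − 1/9 − 1/9 − 5/36 − 5/36 + 1/18 + 1/18 + 1/36 + 0 − 0 = 17/18
P(none) = 1 − 17/18 = 1/18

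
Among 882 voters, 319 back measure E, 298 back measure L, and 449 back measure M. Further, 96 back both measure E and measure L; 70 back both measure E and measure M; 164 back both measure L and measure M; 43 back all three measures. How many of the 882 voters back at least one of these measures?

By inclusion-exclusion,
|at least one| = 319 + 298 + 449 − 96 − 70 − 164 + 43 = 779

779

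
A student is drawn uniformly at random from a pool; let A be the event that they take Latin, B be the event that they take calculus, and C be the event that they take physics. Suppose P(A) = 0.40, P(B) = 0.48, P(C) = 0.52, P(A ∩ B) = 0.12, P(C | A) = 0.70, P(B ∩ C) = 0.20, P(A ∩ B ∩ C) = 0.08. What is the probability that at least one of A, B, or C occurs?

P(A ∩ C) = P(A)·P(C|A) = 0.40 × 0.70 = 0.28
P(A ∪ B ∪ C) = 0.40 + 0.48 + 0.52 − 0.12 − 0.28 − 0.20 + 0.08 = 0.88

0.88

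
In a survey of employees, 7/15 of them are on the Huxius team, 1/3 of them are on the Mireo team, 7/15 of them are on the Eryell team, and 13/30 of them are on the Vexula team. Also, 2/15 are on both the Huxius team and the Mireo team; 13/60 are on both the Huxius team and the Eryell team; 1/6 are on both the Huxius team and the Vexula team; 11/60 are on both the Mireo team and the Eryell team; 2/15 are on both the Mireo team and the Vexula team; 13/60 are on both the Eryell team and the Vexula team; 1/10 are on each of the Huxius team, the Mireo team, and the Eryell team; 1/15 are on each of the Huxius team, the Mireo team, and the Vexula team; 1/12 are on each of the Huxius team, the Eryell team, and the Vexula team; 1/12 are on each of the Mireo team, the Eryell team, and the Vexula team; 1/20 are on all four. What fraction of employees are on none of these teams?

1/15

Inclusion–exclusion gives
P(at least one) = 7/15 + 1/3 + 7/15 + 13/30 − 2/15 − 13/60 − 1/6 − 11/60 − 2/15 − 13/60 + 1/10 + 1/15 + 1/12 + 1/12 − 1/20 = 14/15
P(none) = 1 − 14/15 = 1/15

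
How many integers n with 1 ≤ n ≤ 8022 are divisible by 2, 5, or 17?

5002

Apply inclusion-exclusion:
4011 + 1604 + 471 − 802 − 235 − 94 + 47 = 5002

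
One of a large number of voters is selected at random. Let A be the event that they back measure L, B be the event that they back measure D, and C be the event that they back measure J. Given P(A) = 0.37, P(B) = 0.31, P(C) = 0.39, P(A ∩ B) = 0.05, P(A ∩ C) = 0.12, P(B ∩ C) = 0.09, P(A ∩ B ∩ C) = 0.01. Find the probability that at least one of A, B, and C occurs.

By inclusion–exclusion:
P(A ∪ B ∪ C) = 0.37 + 0.31 + 0.39 − 0.05 − 0.12 − 0.09 + 0.01 = 0.82

0.82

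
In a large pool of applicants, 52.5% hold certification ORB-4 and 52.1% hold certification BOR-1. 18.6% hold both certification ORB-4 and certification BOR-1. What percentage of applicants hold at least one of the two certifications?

Apply inclusion-exclusion:
P(at least one) = 52.5 + 52.1 − 18.6 = 86.0%

86.0%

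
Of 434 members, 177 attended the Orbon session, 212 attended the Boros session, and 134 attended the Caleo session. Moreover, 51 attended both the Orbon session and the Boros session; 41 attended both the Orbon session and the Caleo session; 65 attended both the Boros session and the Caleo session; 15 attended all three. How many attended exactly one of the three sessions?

|exactly one| = 177 + 212 + 134 − 2·51 − 2·41 − 2·65 + 3·15 = 254

254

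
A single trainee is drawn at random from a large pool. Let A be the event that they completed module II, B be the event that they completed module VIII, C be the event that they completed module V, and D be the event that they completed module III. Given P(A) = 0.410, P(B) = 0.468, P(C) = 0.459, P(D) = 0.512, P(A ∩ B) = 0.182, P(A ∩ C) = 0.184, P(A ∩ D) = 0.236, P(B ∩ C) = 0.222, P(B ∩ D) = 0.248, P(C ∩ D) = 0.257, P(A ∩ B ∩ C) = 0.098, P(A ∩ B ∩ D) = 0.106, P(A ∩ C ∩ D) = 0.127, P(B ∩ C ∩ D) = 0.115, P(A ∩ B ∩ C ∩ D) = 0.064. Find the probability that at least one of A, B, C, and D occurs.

0.902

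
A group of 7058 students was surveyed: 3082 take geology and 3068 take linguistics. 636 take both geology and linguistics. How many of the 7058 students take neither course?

1544

Apply inclusion-exclusion:
|union| = 3082 + 3068 − 636 = 5514
None: 7058 − 5514 = 1544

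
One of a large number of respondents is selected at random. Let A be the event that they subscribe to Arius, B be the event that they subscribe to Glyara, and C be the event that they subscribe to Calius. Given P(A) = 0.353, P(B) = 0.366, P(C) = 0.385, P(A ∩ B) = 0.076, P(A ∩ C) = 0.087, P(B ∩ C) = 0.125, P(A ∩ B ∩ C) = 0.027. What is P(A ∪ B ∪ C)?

P(A ∪ B ∪ C) = 0.353 + 0.366 + 0.385 − 0.076 − 0.087 − 0.125 + 0.027 = 0.843

0.843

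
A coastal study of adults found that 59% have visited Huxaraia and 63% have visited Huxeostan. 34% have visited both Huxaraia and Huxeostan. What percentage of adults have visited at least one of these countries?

88%

By inclusion–exclusion:
P(≥1) = 59 + 63 − 34 = 88%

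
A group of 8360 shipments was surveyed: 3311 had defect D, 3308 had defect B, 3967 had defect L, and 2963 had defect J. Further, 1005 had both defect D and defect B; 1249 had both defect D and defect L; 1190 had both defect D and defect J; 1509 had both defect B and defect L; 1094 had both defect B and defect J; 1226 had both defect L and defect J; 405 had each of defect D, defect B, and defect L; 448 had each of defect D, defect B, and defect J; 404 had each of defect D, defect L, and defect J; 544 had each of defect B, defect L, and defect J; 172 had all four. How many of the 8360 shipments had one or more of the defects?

By inclusion-exclusion,
N(≥1) = 3311 + 3308 + 3967 + 2963 − 1005 − 1249 − 1190 − 1509 − 1094 − 1226 + 405 + 448 + 404 + 544 − 172 = 7905

7905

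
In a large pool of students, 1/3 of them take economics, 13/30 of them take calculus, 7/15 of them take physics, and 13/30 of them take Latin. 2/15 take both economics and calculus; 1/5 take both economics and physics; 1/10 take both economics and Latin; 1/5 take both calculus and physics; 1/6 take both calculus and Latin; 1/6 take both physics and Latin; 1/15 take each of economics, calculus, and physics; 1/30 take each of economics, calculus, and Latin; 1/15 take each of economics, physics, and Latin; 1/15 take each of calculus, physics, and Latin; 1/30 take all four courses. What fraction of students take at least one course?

By inclusion–exclusion:
P(union) = 1/3 + 13/30 + 7/15 + 13/30 − 2/15 − 1/5 − 1/10 − 1/5 − 1/6 − 1/6 + 1/15 + 1/30 + 1/15 + 1/15 − 1/30 = 9/10

9/10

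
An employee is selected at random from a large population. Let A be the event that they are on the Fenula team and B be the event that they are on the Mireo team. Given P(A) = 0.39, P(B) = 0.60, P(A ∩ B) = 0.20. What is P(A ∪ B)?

P(A ∪ B) = 0.39 + 0.60 − 0.20 = 0.79

0.79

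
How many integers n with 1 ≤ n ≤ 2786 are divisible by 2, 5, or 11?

1774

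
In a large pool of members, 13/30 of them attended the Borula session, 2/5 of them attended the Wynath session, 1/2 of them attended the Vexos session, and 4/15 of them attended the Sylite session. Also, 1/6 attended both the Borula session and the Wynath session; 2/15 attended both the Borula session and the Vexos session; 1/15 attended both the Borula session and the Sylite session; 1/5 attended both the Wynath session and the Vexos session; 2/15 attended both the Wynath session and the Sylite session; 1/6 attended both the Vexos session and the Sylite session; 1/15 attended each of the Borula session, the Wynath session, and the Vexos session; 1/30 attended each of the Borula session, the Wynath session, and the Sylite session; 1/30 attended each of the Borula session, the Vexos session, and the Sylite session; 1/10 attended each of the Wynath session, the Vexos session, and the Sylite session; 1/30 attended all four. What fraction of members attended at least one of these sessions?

14/15

Inclusion–exclusion gives
P(≥1) = 13/30 + 2/5 + 1/2 + 4/15 − 1/6 − 2/15 − 1/15 − 1/5 − 2/15 − 1/6 + 1/15 + 1/30 + 1/30 + 1/10 − 1/30 = 14/15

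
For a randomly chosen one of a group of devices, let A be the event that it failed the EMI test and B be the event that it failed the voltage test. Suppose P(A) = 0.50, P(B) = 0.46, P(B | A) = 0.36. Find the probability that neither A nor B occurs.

0.22

P(A ∩ B) = P(A)·P(B|A) = 0.50 × 0.36 = 0.18
P(A ∪ B) = 0.50 + 0.46 − 0.18 = 0.78
P(none) = 1 − 0.78 = 0.22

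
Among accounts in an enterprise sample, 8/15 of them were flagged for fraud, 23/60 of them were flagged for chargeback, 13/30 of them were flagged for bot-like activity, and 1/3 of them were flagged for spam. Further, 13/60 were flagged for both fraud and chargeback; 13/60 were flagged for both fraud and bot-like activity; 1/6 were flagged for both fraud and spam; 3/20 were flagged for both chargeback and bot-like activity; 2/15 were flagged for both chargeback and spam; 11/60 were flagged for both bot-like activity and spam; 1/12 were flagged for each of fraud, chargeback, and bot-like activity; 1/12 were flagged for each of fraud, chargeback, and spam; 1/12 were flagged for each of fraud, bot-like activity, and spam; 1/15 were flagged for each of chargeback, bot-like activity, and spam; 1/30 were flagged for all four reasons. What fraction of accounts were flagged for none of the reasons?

1/10

P(≥1) = 8/15 + 23/60 + 13/30 + 1/3 − 13/60 − 13/60 − 1/6 − 3/20 − 2/15 − 11/60 + 1/12 + 1/12 + 1/12 + 1/15 − 1/30 = 9/10
P(none) = 1 − 9/10 = 1/10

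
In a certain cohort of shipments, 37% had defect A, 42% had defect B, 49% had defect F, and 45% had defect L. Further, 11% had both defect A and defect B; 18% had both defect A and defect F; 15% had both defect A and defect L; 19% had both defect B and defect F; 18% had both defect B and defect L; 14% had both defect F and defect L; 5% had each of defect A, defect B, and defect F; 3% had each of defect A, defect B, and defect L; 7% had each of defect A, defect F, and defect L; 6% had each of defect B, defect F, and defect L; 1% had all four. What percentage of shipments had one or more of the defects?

98%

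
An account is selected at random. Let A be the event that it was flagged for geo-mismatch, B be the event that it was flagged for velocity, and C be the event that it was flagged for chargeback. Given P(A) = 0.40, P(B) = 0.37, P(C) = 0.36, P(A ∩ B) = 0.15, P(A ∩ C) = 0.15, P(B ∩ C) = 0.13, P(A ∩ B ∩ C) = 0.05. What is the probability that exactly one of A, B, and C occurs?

P(exactly one) = 0.40 + 0.37 + 0.36 − 2·0.15 − 2·0.15 − 2·0.13 + 3·0.05 = 0.42

0.42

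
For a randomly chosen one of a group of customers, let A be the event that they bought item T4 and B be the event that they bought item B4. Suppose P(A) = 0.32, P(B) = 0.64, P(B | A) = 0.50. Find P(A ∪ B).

P(A ∩ B) = P(A)·P(B|A) = 0.32 × 0.50 = 0.16
P(A ∪ B) = 0.32 + 0.64 − 0.16 = 0.80

0.80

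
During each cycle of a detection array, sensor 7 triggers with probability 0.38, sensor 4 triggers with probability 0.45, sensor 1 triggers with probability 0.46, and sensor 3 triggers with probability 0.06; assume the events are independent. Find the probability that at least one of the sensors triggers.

Since the events are independent, P(none) is the product of the individual non-occurrence probabilities.
P(none) = (1 − 0.38) × (1 − 0.45) × (1 − 0.46) × (1 − 0.06) = 0.62 × 0.55 × 0.54 × 0.94 = 0.1730916
P(at least one) = 1 − 0.1730916 = 0.8269084

0.8269084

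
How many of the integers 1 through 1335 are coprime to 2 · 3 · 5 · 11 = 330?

323

667 + 445 + 267 + 121 − 222 − 133 − 60 − 89 − 40 − 24 + 44 + 20 + 12 + 8 − 4 = 1012
1335 − 1012 = 323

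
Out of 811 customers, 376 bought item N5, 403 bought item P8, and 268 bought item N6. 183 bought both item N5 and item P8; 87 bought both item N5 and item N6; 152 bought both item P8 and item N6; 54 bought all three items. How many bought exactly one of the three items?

365

|exactly one| = 376 + 403 + 268 − 2·183 − 2·87 − 2·152 + 3·54 = 365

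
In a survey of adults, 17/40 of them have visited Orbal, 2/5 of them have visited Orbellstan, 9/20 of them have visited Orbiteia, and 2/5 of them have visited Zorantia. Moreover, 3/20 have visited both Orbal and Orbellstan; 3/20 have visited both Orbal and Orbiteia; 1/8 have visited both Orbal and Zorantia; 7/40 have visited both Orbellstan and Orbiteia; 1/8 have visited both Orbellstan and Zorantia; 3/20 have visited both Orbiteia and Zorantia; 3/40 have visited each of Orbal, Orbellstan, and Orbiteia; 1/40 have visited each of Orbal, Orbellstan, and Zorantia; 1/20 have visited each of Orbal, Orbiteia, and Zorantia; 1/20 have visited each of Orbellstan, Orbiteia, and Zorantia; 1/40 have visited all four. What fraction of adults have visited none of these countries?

P(union) = 17/40 + 2/5 + 9/20 + 2/5 − 3/20 − 3/20 − 1/8 − 7/40 − 1/8 − 3/20 + 3/40 + 1/40 + 1/20 + 1/20 − 1/40 = 39/40
P(none) = 1 − 39/40 = 1/40

1/40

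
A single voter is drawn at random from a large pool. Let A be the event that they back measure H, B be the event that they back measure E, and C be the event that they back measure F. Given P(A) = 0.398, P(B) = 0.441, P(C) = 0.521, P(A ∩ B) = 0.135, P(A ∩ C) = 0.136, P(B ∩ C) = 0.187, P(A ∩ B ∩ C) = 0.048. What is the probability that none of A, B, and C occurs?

0.050

P(A ∪ B ∪ C) = 0.398 + 0.441 + 0.521 − 0.135 − 0.136 − 0.187 + 0.048 = 0.950
P(none) = 1 − 0.950 = 0.050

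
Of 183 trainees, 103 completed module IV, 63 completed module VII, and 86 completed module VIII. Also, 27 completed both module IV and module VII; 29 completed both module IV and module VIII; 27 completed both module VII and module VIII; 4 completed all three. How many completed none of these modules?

10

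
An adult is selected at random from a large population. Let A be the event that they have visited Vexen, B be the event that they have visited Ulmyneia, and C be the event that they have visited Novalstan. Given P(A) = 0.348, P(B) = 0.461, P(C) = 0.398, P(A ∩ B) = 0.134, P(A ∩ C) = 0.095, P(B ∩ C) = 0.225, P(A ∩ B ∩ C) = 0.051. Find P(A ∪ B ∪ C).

0.804

P(A ∪ B ∪ C) = 0.348 + 0.461 + 0.398 − 0.134 − 0.095 − 0.225 + 0.051 = 0.804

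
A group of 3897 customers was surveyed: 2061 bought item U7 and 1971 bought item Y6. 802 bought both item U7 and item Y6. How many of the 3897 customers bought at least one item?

3230

Inclusion–exclusion gives
N(≥1) = 2061 + 1971 − 802 = 3230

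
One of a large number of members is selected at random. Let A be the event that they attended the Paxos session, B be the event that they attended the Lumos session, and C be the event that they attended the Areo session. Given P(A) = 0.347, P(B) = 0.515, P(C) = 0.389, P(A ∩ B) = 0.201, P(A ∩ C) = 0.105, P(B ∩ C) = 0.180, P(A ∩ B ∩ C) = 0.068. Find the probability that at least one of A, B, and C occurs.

By inclusion-exclusion,
P(A ∪ B ∪ C) = 0.347 + 0.515 + 0.389 − 0.201 − 0.105 − 0.180 + 0.068 = 0.833

0.833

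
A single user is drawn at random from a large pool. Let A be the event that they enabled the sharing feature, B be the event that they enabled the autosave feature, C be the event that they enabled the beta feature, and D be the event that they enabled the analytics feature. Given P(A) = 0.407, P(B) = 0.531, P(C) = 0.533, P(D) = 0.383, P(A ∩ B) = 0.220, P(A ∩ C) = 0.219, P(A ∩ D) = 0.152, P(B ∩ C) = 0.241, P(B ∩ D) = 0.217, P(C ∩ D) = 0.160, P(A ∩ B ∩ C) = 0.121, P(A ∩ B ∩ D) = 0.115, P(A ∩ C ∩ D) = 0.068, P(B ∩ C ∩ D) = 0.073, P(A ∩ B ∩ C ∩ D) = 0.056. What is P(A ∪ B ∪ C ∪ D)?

P(A ∪ B ∪ C ∪ D) = 0.407 + 0.531 + 0.533 + 0.383 − 0.220 − 0.219 − 0.152 − 0.241 − 0.217 − 0.160 + 0.121 + 0.115 + 0.068 + 0.073 − 0.056 = 0.966

0.966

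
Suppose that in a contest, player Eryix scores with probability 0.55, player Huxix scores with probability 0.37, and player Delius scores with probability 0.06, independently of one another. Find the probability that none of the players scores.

0.26649

P(none) = (1 − 0.55) × (1 − 0.37) × (1 − 0.06) = 0.45 × 0.63 × 0.94 = 0.26649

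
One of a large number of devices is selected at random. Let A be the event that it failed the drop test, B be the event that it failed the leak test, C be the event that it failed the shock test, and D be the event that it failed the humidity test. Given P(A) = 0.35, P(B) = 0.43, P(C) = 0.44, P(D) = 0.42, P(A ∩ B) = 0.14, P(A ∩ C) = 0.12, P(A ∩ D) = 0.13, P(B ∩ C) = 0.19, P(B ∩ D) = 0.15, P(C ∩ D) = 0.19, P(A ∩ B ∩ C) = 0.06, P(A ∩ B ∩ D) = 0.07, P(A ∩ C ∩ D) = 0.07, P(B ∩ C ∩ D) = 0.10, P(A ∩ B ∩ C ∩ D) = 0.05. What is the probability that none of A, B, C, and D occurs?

0.03

By inclusion–exclusion:
P(A ∪ B ∪ C ∪ D) = 0.35 + 0.43 + 0.44 + 0.42 − 0.14 − 0.12 − 0.13 − 0.19 − 0.15 − 0.19 + 0.06 + 0.07 + 0.07 + 0.10 − 0.05 = 0.97
P(none) = 1 − 0.97 = 0.03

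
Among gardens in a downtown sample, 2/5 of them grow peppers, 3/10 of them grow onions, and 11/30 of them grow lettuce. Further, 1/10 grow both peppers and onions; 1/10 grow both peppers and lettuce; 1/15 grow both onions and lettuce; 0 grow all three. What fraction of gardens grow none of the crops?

By inclusion–exclusion:
P(at least one) = 2/5 + 3/10 + 11/30 − 1/10 − 1/10 − 1/15 + 0 = 4/5
P(none) = 1 − 4/5 = 1/5

1/5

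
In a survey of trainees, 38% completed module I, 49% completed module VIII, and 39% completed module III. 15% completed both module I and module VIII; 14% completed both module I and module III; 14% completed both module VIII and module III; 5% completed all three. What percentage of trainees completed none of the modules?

12%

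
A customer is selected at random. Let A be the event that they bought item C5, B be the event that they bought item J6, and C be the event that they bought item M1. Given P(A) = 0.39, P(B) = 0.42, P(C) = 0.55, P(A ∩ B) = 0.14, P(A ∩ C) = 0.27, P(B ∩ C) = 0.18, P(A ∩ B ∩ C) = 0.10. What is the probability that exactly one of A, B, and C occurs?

Using the inclusion–exclusion count for exactly one event:
P(exactly one) = 0.39 + 0.42 + 0.55 − 2·0.14 − 2·0.27 − 2·0.18 + 3·0.10 = 0.48

0.48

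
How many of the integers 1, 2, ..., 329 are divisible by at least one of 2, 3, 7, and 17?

Using inclusion–exclusion:
⌊329/2⌋ + ⌊329/3⌋ + ⌊329/7⌋ + ⌊329/17⌋ − ⌊329/6⌋ − ⌊329/14⌋ − ⌊329/34⌋ − ⌊329/21⌋ − ⌊329/51⌋ − ⌊329/119⌋ + ⌊329/42⌋ + ⌊329/102⌋ + ⌊329/238⌋ + ⌊329/357⌋ − ⌊329/714⌋ = 164 + 109 + 47 + 19 − 54 − 23 − 9 − 15 − 6 − 2 + 7 + 3 + 1 + 0 − 0 = 241

241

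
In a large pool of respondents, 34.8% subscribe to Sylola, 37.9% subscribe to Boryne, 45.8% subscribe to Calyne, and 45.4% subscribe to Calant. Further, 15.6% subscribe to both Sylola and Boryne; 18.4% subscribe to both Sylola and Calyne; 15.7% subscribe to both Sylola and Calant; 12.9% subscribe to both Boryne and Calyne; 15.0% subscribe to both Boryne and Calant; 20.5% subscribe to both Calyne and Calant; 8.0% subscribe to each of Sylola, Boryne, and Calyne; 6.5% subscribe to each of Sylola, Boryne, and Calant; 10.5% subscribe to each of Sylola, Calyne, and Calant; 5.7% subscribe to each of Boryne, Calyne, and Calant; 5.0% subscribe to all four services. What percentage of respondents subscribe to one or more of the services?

Inclusion–exclusion gives
P(at least one) = 34.8 + 37.9 + 45.8 + 45.4 − 15.6 − 18.4 − 15.7 − 12.9 − 15.0 − 20.5 + 8.0 + 6.5 + 10.5 + 5.7 − 5.0 = 91.5%

91.5%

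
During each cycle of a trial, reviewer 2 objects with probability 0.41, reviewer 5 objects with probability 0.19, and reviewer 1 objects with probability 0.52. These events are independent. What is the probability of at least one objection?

0.770608

P(none) = (1 − 0.41) × (1 − 0.19) × (1 − 0.52) = 0.59 × 0.81 × 0.48 = 0.229392
P(at least one) = 1 − 0.229392 = 0.770608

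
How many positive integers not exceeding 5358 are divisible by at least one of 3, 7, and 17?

1786 + 765 + 315 − 255 − 105 − 45 + 15 = 2476

2476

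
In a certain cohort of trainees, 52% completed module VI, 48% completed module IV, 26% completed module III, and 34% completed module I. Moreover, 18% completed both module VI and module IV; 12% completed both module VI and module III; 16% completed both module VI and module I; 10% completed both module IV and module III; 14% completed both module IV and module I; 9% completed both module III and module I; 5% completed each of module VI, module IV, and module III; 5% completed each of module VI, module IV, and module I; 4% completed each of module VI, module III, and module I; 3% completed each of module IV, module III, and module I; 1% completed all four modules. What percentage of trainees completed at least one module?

P(union) = 52 + 48 + 26 + 34 − 18 − 12 − 16 − 10 − 14 − 9 + 5 + 5 + 4 + 3 − 1 = 97%

97%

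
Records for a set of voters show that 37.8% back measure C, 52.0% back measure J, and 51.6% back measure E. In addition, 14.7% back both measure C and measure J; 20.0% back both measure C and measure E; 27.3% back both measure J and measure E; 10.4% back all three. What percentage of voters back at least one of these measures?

89.8%

Using inclusion–exclusion:
P(at least one) = 37.8 + 52.0 + 51.6 − 14.7 − 20.0 − 27.3 + 10.4 = 89.8%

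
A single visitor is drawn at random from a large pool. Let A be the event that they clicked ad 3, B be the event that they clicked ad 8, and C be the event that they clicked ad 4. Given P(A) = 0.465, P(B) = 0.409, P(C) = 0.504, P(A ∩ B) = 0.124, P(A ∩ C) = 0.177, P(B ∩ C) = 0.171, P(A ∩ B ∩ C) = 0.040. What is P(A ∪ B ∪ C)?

By inclusion–exclusion:
P(A ∪ B ∪ C) = 0.465 + 0.409 + 0.504 − 0.124 − 0.177 − 0.171 + 0.040 = 0.946

0.946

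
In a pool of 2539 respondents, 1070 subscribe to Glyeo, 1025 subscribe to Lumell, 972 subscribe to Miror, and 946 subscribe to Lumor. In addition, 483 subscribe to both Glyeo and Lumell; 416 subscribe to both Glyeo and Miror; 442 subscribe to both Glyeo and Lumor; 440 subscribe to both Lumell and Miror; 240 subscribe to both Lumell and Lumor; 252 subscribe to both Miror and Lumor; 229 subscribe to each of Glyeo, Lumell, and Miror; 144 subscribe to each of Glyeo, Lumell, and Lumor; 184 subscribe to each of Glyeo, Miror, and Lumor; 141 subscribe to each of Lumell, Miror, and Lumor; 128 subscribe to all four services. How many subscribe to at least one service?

By inclusion-exclusion,
|union| = 1070 + 1025 + 972 + 946 − 483 − 416 − 442 − 440 − 240 − 252 + 229 + 144 + 184 + 141 − 128 = 2310

2310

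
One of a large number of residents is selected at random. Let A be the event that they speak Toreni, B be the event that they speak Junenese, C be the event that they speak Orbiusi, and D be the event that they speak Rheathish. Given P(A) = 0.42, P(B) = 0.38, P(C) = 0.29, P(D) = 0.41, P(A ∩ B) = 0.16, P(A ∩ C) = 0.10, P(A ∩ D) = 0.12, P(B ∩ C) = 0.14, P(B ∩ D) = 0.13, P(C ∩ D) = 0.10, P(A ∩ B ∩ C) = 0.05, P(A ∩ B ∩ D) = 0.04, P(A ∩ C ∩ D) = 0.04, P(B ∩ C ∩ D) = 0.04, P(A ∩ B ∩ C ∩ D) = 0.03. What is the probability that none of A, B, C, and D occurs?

P(A ∪ B ∪ C ∪ D) = 0.42 + 0.38 + 0.29 + 0.41 − 0.16 − 0.10 − 0.12 − 0.14 − 0.13 − 0.10 + 0.05 + 0.04 + 0.04 + 0.04 − 0.03 = 0.89
P(none) = 1 − 0.89 = 0.11

0.11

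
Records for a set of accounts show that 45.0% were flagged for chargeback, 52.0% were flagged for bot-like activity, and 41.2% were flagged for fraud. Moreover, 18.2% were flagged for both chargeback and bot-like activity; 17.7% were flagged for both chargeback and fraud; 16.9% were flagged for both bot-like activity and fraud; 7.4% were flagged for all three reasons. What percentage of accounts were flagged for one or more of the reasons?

92.8%

P(at least one) = 45.0 + 52.0 + 41.2 − 18.2 − 17.7 − 16.9 + 7.4 = 92.8%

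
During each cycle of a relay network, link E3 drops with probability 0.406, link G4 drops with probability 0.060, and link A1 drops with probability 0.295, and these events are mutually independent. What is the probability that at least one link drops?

P(none) = (1 − 0.406) × (1 − 0.060) × (1 − 0.295) = 0.594 × 0.940 × 0.705 = 0.3936438
P(at least one) = 1 − 0.3936438 = 0.6063562

0.6063562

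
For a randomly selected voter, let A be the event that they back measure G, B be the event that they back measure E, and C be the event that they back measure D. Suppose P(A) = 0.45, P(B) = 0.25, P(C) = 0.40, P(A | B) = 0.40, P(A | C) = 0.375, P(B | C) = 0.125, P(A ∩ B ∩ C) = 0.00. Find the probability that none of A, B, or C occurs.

P(A ∩ B) = P(B)·P(A|B) = 0.25 × 0.40 = 0.10
P(A ∩ C) = P(C)·P(A|C) = 0.40 × 0.375 = 0.15
P(B ∩ C) = P(C)·P(B|C) = 0.40 × 0.125 = 0.05
P(A ∪ B ∪ C) = 0.45 + 0.25 + 0.40 − 0.10 − 0.15 − 0.05 + 0.00 = 0.80
P(none) = 1 − 0.80 = 0.20

0.20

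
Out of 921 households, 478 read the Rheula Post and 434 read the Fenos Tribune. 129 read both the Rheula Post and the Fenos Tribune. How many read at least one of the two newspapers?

783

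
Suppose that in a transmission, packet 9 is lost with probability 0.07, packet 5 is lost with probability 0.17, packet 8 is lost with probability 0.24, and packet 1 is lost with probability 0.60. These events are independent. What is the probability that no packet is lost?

0.2346576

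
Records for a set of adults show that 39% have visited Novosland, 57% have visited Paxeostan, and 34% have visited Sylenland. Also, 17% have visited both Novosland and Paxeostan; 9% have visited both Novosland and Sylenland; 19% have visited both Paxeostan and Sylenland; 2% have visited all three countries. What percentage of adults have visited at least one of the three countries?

P(at least one) = 39 + 57 + 34 − 17 − 9 − 19 + 2 = 87%

87%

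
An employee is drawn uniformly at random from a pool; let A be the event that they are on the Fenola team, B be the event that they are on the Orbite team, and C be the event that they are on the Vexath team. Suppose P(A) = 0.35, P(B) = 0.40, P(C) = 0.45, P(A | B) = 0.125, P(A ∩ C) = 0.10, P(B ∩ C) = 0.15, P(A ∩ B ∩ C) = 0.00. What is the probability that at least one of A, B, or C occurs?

0.90

P(A ∩ B) = P(B)·P(A|B) = 0.40 × 0.125 = 0.05
P(A ∪ B ∪ C) = 0.35 + 0.40 + 0.45 − 0.05 − 0.10 − 0.15 + 0.00 = 0.90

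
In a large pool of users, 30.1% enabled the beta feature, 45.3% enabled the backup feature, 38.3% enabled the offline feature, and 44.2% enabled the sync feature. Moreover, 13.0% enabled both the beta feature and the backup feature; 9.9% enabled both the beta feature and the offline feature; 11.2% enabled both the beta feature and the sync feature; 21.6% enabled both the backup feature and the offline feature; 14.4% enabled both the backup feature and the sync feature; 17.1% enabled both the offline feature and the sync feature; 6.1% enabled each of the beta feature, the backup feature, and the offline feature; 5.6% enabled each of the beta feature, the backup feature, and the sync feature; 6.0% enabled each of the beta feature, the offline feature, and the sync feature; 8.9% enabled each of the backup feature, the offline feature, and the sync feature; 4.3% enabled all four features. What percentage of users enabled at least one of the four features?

93.0%

P(union) = 30.1 + 45.3 + 38.3 + 44.2 − 13.0 − 9.9 − 11.2 − 21.6 − 14.4 − 17.1 + 6.1 + 5.6 + 6.0 + 8.9 − 4.3 = 93.0%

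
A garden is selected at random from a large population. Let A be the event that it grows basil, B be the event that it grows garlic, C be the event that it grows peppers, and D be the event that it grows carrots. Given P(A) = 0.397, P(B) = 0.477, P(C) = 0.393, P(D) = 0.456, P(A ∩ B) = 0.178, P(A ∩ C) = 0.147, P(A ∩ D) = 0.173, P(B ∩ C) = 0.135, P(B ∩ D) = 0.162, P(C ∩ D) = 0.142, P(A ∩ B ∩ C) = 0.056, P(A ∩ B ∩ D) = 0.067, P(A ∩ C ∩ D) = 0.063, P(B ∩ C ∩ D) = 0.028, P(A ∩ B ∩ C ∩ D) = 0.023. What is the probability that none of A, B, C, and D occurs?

0.023

By inclusion-exclusion,
P(A ∪ B ∪ C ∪ D) = 0.397 + 0.477 + 0.393 + 0.456 − 0.178 − 0.147 − 0.173 − 0.135 − 0.162 − 0.142 + 0.056 + 0.067 + 0.063 + 0.028 − 0.023 = 0.977
P(none) = 1 − 0.977 = 0.023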